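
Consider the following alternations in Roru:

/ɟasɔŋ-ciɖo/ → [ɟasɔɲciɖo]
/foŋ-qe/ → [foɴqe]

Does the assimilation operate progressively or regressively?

regressive

Comparing underlying and surface forms, /ŋ/ → [ɲ] is the alternation; the neighbouring /c/ is constant.
/ŋ/ is velar while /c/ is palatal; the output [ɲ] is palatal, matching the trigger — so the feature that spreads is place.
The same holds elsewhere in the data: /ŋ/ → [ɴ] before /q/ (velar → uvular, matching uvular) — only place changes, and always toward the following segment.
Since the segment that changes precedes the conditioning segment, the assimilation is regressive.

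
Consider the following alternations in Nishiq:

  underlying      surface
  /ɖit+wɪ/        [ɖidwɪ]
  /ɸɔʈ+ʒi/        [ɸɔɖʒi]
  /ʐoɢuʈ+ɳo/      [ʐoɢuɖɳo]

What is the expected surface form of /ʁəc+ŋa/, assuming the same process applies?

[ʁəɟŋa]

The data show regressive voicing assimilation: /t/ → [d] before /w/; /ʈ/ → [ɖ] before /ʒ/; /ʈ/ → [ɖ] before /ɳ/. In each pair only voicing changes, matching the following consonant, while place and manner stay constant.
/c/ is a voiceless palatal stop. The following trigger /ŋ/ is voiced, so /c/ must become voiced as well.
The voiced palatal stop is [ɟ], so /c/ → [ɟ].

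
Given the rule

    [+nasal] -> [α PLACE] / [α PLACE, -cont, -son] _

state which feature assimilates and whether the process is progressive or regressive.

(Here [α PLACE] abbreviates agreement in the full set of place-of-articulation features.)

The rule copies the place features (abbreviated [PLACE]) from the environment onto the target, so the assimilating feature is place.
Since the environment is written before the underscore, the trigger precedes the target; the direction is progressive.

progressive place assimilation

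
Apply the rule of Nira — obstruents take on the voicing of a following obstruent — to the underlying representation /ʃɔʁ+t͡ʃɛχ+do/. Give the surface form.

[ʃɔχt͡ʃɛʁdo]

The rule targets /ʁ/ (voiced uvular fricative), which sits before the trigger /t͡ʃ/ (voiceless).
A voiceless uvular fricative is [χ], so the surface segment is [χ].
At the second juncture, /χ/ likewise becomes [ʁ] adjacent to /d/.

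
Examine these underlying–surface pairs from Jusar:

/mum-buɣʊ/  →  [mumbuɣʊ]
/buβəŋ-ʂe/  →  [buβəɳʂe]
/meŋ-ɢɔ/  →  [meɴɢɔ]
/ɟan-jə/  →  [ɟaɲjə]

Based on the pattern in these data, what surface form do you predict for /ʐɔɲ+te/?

The data show regressive place assimilation: /ŋ/ → [ɳ] before /ʂ/; /ŋ/ → [ɴ] before /ɢ/; /n/ → [ɲ] before /j/. In each pair only place changes, matching the following consonant, while manner and voice stay constant.
Nothing changes in [mumbuɣʊ]: there the adjacent consonants already agree in place (/m/ and /b/ are both bilabial), so this form is consistent with the same rule.
The rule targets /ɲ/ (voiced palatal nasal), which sits before the trigger /t/ (alveolar).
The voiced alveolar nasal is [n], so /ɲ/ → [n].

[ʐɔnte]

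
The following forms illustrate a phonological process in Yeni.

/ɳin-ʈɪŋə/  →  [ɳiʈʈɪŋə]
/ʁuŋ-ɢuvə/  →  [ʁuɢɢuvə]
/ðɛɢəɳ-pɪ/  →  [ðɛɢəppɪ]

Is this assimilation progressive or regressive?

regressive

Underlying /n/ is realised as [ʈ] next to /ʈ/; /ʈ/ itself does not change.
The output [ʈ] is identical to the trigger /ʈ/ — every feature (place, manner, voicing) has been copied — so this is total assimilation.
The other forms behave the same way: /ŋ/ → [ɢ] before /ɢ/; /ɳ/ → [p] before /p/ — in each case the output is a copy of the following consonant.
Since the segment that changes precedes the conditioning segment, the assimilation is regressive.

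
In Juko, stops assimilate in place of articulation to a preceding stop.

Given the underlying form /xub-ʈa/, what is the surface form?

[xubpa]

The rule targets /ʈ/ (voiceless retroflex stop), which sits after the trigger /b/ (bilabial).
A voiceless bilabial stop is [p], so the surface segment is [p].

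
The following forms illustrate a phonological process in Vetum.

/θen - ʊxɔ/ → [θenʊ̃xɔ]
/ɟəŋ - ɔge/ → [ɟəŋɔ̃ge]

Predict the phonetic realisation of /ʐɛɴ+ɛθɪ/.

[ʐɛɴɛ̃θɪ]

The data show progressive nasality assimilation (vowel nasalisation): /ʊ/ → [ʊ̃] after /n/; /ɔ/ → [ɔ̃] after /ŋ/ — a vowel is nasalised by an immediately preceding nasal consonant.
/ɛ/ sits next to the nasal /ɴ/ and is therefore nasalised to [ɛ̃].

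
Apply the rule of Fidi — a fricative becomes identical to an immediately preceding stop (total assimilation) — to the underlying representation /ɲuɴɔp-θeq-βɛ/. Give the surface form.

/θ/ is the segment targeted by the rule; it sits immediately after /p/, so it assimilates completely and surfaces as [p].
At the second juncture, /β/ likewise becomes [q] adjacent to /q/.

[ɲuɴɔppeqqɛ]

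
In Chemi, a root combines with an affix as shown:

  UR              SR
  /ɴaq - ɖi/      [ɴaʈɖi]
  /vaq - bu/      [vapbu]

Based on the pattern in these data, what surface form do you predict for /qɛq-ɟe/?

The data show regressive place assimilation: /q/ → [ʈ] before /ɖ/; /q/ → [p] before /b/. In each pair only place changes, matching the following consonant, while manner and voice stay constant.
/q/ is a voiceless uvular stop. The following trigger /ɟ/ is palatal, so /q/ must become palatal as well.
Changing only its place to palatal gives [c] — the voiceless palatal stop.

[qɛcɟe]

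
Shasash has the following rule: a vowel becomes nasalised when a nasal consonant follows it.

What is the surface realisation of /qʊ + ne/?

[qʊ̃ne]

The vowel /ʊ/ is adjacent to the following nasal /n/, so it acquires [+nasal] and surfaces as [ʊ̃].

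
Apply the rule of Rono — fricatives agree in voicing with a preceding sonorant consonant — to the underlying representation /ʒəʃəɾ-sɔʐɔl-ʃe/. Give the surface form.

[ʒəʃəɾzɔʐɔlʒe]

The rule targets /s/ (voiceless alveolar fricative), which sits after the trigger /ɾ/ (voiced).
A voiced alveolar fricative is [z], so the surface segment is [z].
The same rule applies at the second boundary: /ʃ/ → [ʒ] next to /l/.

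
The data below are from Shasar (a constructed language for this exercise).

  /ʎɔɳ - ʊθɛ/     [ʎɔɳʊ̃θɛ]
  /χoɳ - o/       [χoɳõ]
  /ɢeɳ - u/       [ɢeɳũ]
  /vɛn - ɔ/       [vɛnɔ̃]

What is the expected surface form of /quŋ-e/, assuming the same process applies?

The data show progressive nasality assimilation (vowel nasalisation): /ʊ/ → [ʊ̃] after /ɳ/; /o/ → [õ] after /ɳ/; /u/ → [ũ] after /ɳ/; /ɔ/ → [ɔ̃] after /n/ — a vowel is nasalised by an immediately preceding nasal consonant.
The vowel /e/ is adjacent to the preceding nasal /ŋ/, so it acquires [+nasal] and surfaces as [ẽ].

[quŋẽ]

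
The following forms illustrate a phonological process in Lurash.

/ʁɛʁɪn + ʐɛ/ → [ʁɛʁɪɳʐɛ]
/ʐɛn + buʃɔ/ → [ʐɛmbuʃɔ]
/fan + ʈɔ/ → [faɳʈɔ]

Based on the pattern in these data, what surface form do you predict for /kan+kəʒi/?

The data show regressive place assimilation: /n/ → [ɳ] before /ʐ/; /n/ → [m] before /b/; /n/ → [ɳ] before /ʈ/. In each pair only place changes, matching the following consonant, while manner and voice stay constant.
/n/ is a voiced alveolar nasal. The following trigger /k/ is velar, so /n/ must become velar as well.
The voiced velar nasal is [ŋ], so /n/ → [ŋ].

[kaŋkəʒi]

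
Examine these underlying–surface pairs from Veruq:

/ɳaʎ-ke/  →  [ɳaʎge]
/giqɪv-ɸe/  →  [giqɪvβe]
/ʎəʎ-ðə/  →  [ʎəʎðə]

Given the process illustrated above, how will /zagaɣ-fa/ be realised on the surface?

[zagaɣva]

The data show progressive voicing assimilation: /k/ → [g] after /ʎ/; /ɸ/ → [β] after /v/. In each pair only voicing changes, matching the preceding consonant, while place and manner stay constant.
No alternation appears in [ʎəʎðə]: there the adjacent consonants already agree in voicing (/ð/ and /ʎ/ are both voiced), so this form is consistent with the same rule.
The rule targets /f/ (voiceless labiodental fricative), which sits after the trigger /ɣ/ (voiced).
A voiced labiodental fricative is [v], so the surface segment is [v].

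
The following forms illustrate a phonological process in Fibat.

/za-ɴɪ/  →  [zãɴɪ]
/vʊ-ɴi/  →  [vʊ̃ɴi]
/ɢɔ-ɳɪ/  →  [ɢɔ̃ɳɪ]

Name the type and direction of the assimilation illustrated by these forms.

regressive nasality assimilation (vowel nasalisation)

The vowel /a/ surfaces as nasalised [ã] next to the following nasal /ɴ/ — it has acquired the [+nasal] feature of its neighbour.
Likewise in the remaining data: /ʊ/ → [ʊ̃] before /ɴ/; /ɔ/ → [ɔ̃] before /ɳ/ — each time a vowel is nasalised next to a following nasal.
Because the conditioning nasal is to the right of the vowel that changes, the process is regressive (anticipatory).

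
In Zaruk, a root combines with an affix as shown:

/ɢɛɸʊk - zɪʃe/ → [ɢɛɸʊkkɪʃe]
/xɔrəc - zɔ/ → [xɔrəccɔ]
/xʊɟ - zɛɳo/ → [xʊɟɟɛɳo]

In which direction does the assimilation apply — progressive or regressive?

Underlying /z/ is realised as [k] next to /k/; /k/ itself does not change.
The output [k] is identical to the trigger /k/ — every feature (place, manner, voicing) has been copied — so this is total assimilation.
The remaining alternations confirm this: /z/ → [c] after /c/; /z/ → [ɟ] after /ɟ/ — in each case the output is a copy of the preceding consonant.
The trigger is the preceding segment, so the direction is progressive (perseverative).

progressive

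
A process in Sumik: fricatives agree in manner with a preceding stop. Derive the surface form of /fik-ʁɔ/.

/ʁ/ is a voiced uvular fricative. The preceding trigger /k/ is a stop, so /ʁ/ must become a stop as well.
The voiced uvular stop is [ɢ], so /ʁ/ → [ɢ].

[fikɢɔ]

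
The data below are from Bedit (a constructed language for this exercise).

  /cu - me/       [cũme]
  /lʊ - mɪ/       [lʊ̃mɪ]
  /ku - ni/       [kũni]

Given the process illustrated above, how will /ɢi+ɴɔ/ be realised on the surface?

[ɢĩɴɔ]

The data show regressive nasality assimilation (vowel nasalisation): /u/ → [ũ] before /m/; /ʊ/ → [ʊ̃] before /m/; /u/ → [ũ] before /n/ — a vowel is nasalised by an immediately following nasal consonant.
The vowel /i/ is adjacent to the following nasal /ɴ/, so it acquires [+nasal] and surfaces as [ĩ].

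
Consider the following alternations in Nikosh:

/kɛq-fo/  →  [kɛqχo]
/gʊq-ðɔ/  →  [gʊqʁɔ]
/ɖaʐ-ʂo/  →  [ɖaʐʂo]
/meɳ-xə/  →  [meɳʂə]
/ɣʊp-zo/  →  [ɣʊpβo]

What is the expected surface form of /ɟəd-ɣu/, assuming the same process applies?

The data show progressive place assimilation: /f/ → [χ] after /q/; /ð/ → [ʁ] after /q/; /x/ → [ʂ] after /ɳ/; /z/ → [β] after /p/. In each pair only place changes, matching the preceding consonant, while manner and voice stay constant.
No alternation appears in [ɖaʐʂo]: there the adjacent consonants already agree in place (/ʂ/ and /ʐ/ are both retroflex), so this form is consistent with the same rule.
/ɣ/ is a voiced velar fricative. The preceding trigger /d/ is alveolar, so /ɣ/ must become alveolar as well.
The voiced alveolar fricative is [z], so /ɣ/ → [z].

[ɟədzu]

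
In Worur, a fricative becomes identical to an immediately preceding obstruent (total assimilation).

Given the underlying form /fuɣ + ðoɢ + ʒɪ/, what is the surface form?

/ð/ is the segment targeted by the rule; it sits immediately after /ɣ/, so it assimilates completely and surfaces as [ɣ].
At the second juncture, /ʒ/ likewise becomes [ɢ] adjacent to /ɢ/.

[fuɣɣoɢɢɪ]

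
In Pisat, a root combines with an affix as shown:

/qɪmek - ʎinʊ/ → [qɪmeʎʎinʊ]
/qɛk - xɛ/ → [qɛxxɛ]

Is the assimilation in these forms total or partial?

total assimilation

The segment that alternates is /k/, which surfaces as [ʎ] when adjacent to /ʎ/.
The output [ʎ] is identical to the trigger /ʎ/ — every feature (place, manner, voicing) has been copied — so this is total assimilation.
The remaining alternation confirms this: /k/ → [x] before /x/ — in each case the output is a copy of the following consonant.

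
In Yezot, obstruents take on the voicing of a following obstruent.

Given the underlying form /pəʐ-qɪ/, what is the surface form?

[pəʂqɪ]

The rule targets /ʐ/ (voiced retroflex fricative), which sits before the trigger /q/ (voiceless).
The voiceless retroflex fricative is [ʂ], so /ʐ/ → [ʂ].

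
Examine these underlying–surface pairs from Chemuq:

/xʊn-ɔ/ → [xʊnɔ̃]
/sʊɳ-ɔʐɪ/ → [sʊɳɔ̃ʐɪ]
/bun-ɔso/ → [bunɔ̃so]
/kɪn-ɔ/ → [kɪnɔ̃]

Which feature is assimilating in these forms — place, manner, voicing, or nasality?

nasality

The vowel /ɔ/ surfaces as nasalised [ɔ̃] next to the preceding nasal /n/ — it has acquired the [+nasal] feature of its neighbour.
Likewise in the remaining data: /ɔ/ → [ɔ̃] after /ɳ/ — each time a vowel is nasalised next to a preceding nasal.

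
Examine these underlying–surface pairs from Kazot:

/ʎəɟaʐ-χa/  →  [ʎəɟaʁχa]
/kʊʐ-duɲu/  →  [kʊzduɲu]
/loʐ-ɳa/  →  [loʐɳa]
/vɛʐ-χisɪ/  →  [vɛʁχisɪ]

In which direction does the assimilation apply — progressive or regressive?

regressive

The segment that alternates is /ʐ/, which surfaces as [ʁ] when adjacent to /χ/.
The change retroflex → uvular matches the place of the following /χ/, identifying this as place assimilation.
Checking the remaining alternation: /ʐ/ → [z] before /d/ (retroflex → alveolar, matching alveolar) — only place changes, and always toward the following segment.
Nothing changes in [loʐɳa]: there the adjacent consonants already agree in place (/ʐ/ and /ɳ/ are both retroflex), so this form is consistent with the same rule.
Since the segment that changes precedes the conditioning segment, the assimilation is regressive.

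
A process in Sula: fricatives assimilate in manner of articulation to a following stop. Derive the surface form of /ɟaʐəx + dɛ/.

/x/ is a voiceless velar fricative. The following trigger /d/ is a stop, so /x/ must become a stop as well.
A voiceless velar stop is [k], so the surface segment is [k].

[ɟaʐəkdɛ]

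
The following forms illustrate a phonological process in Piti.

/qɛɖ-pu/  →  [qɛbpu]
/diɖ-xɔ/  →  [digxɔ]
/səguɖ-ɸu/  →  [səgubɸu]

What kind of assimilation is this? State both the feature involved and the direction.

regressive place assimilation

The segment that alternates is /ɖ/, which surfaces as [b] when adjacent to /p/.
/ɖ/ is retroflex while /p/ is bilabial; the output [b] is bilabial, matching the trigger — so the feature that spreads is place.
Manner and voice are unchanged, so the assimilation is partial, not total.
The other alternating forms pattern the same way: /ɖ/ → [g] before /x/ (retroflex → velar, matching velar); /ɖ/ → [b] before /ɸ/ (retroflex → bilabial, matching bilabial) — only place changes, and always toward the following segment.
The trigger is the following segment, so the direction is regressive (anticipatory).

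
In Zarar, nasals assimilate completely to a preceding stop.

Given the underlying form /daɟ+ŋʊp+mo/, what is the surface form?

/ŋ/ is the segment targeted by the rule; it sits immediately after /ɟ/, so it assimilates completely and surfaces as [ɟ].
The same rule applies at the second boundary: /m/ → [p] next to /p/.

[daɟɟʊppo]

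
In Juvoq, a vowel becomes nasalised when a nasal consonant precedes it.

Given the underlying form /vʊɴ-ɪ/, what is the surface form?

[vʊɴɪ̃]

The vowel /ɪ/ is adjacent to the preceding nasal /ɴ/, so it acquires [+nasal] and surfaces as [ɪ̃].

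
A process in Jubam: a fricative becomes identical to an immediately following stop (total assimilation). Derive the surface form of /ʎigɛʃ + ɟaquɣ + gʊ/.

/ʃ/ is the segment targeted by the rule; it sits immediately before /ɟ/, so it assimilates completely and surfaces as [ɟ].
At the second juncture, /ɣ/ likewise becomes [g] adjacent to /g/.

[ʎigɛɟɟaquggʊ]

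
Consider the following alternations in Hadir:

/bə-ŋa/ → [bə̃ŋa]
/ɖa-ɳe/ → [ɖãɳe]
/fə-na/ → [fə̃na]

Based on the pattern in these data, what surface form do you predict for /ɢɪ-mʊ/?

[ɢɪ̃mʊ]

The data show regressive nasality assimilation (vowel nasalisation): /ə/ → [ə̃] before /ŋ/; /a/ → [ã] before /ɳ/; /ə/ → [ə̃] before /n/ — a vowel is nasalised by an immediately following nasal consonant.
/ɪ/ sits next to the nasal /m/ and is therefore nasalised to [ɪ̃].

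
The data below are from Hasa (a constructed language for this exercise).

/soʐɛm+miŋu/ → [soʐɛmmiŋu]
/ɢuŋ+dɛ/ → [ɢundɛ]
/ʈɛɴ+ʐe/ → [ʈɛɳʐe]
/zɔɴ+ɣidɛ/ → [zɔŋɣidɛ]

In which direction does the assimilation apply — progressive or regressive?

Comparing underlying and surface forms, /ŋ/ → [n] is the alternation; the neighbouring /d/ is constant.
/ŋ/ is velar while /d/ is alveolar; the output [n] is alveolar, matching the trigger — so the feature that spreads is place.
Checking the remaining alternations: /ɴ/ → [ɳ] before /ʐ/ (uvular → retroflex, matching retroflex); /ɴ/ → [ŋ] before /ɣ/ (uvular → velar, matching velar) — only place changes, and always toward the following segment.
Nothing changes in [soʐɛmmiŋu]: there the adjacent consonants already agree in place (/m/ and /m/ are both bilabial), so this form is consistent with the same rule.
The trigger is the following segment, so the direction is regressive (anticipatory).

regressive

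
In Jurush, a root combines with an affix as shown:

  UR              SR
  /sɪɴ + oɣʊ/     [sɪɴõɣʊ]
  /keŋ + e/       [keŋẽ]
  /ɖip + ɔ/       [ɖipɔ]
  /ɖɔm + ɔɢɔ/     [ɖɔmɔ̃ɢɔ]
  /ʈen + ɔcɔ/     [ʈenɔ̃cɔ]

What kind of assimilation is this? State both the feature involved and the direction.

The vowel /o/ surfaces as nasalised [õ] next to the preceding nasal /ɴ/ — it has acquired the [+nasal] feature of its neighbour.
The other forms show the same pattern: /e/ → [ẽ] after /ŋ/; /ɔ/ → [ɔ̃] after /m/; /ɔ/ → [ɔ̃] after /n/ — each time a vowel is nasalised next to a preceding nasal.
No change occurs in [ɖipɔ] because the vowel at the boundary is adjacent to an oral consonant, not a nasal (/ɔ/ next to /p/).
Because the conditioning nasal is to the left of the vowel that changes, the process is progressive (perseverative).

progressive nasality assimilation (vowel nasalisation)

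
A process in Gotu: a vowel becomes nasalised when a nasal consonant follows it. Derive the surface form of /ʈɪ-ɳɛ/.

[ʈɪ̃ɳɛ]

The vowel /ɪ/ is adjacent to the following nasal /ɳ/, so it acquires [+nasal] and surfaces as [ɪ̃].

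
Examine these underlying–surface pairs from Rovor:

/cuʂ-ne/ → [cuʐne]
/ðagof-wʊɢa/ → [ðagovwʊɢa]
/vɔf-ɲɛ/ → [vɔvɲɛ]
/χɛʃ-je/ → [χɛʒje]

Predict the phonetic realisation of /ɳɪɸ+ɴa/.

The data show regressive voicing assimilation: /ʂ/ → [ʐ] before /n/; /f/ → [v] before /w/; /f/ → [v] before /ɲ/; /ʃ/ → [ʒ] before /j/. In each pair only voicing changes, matching the following consonant, while place and manner stay constant.
/ɸ/ is a voiceless bilabial fricative. The following trigger /ɴ/ is voiced, so /ɸ/ must become voiced as well.
A voiced bilabial fricative is [β], so the surface segment is [β].

[ɳɪβɴa]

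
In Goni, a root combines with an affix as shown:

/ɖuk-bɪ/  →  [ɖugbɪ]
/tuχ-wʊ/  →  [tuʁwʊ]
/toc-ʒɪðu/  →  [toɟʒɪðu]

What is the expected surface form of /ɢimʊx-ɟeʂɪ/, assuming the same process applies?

[ɢimʊɣɟeʂɪ]

The data show regressive voicing assimilation: /k/ → [g] before /b/; /χ/ → [ʁ] before /w/; /c/ → [ɟ] before /ʒ/. In each pair only voicing changes, matching the following consonant, while place and manner stay constant.
/x/ is a voiceless velar fricative. The following trigger /ɟ/ is voiced, so /x/ must become voiced as well.
A voiced velar fricative is [ɣ], so the surface segment is [ɣ].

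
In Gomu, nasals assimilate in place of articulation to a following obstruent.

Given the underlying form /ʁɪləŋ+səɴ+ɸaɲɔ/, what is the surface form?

The rule targets /ŋ/ (voiced velar nasal), which sits before the trigger /s/ (alveolar).
The voiced alveolar nasal is [n], so /ŋ/ → [n].
The same rule applies at the second boundary: /ɴ/ → [m] next to /ɸ/.

[ʁɪlənsəmɸaɲɔ]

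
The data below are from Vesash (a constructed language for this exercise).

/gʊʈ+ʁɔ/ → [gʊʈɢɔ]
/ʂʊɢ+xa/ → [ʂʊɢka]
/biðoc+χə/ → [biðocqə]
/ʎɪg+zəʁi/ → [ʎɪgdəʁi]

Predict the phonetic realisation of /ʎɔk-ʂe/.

[ʎɔkʈe]

The data show progressive manner assimilation: /ʁ/ → [ɢ] after /ʈ/; /x/ → [k] after /ɢ/; /χ/ → [q] after /c/; /z/ → [d] after /g/. In each pair only manner changes, matching the preceding consonant, while place and voice stay constant.
/ʂ/ is a voiceless retroflex fricative. The preceding trigger /k/ is a stop, so /ʂ/ must become a stop as well.
A voiceless retroflex stop is [ʈ], so the surface segment is [ʈ].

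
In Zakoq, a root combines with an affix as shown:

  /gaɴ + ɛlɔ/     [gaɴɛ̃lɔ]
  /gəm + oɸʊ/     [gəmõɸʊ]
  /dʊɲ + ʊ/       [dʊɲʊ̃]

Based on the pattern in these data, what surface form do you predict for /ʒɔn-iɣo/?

The data show progressive nasality assimilation (vowel nasalisation): /ɛ/ → [ɛ̃] after /ɴ/; /o/ → [õ] after /m/; /ʊ/ → [ʊ̃] after /ɲ/ — a vowel is nasalised by an immediately preceding nasal consonant.
The vowel /i/ is adjacent to the preceding nasal /n/, so it acquires [+nasal] and surfaces as [ĩ].

[ʒɔnĩɣo]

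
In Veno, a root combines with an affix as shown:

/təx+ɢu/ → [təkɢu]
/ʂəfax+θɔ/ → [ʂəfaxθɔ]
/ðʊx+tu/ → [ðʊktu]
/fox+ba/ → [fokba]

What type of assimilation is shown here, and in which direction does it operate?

regressive manner assimilation

The segment that alternates is /x/, which surfaces as [k] when adjacent to /ɢ/.
The change fricative → stop matches the manner of the following /ɢ/, identifying this as manner assimilation.
Place and voice are unchanged, so the assimilation is partial, not total.
Checking the remaining alternations: /x/ → [k] before /t/ (fricative → stop, matching a stop); /x/ → [k] before /b/ (fricative → stop, matching a stop) — only manner changes, and always toward the following segment.
No alternation appears in [ʂəfaxθɔ]: there the adjacent consonants already agree in manner (/x/ and /θ/ are both fricatives), so this form is consistent with the same rule.
The trigger is the following segment, so the direction is regressive (anticipatory).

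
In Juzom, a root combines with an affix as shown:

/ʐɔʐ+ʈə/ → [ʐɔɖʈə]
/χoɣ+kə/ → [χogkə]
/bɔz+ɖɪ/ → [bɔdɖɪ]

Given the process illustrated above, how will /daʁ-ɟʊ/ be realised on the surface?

The data show regressive manner assimilation: /ʐ/ → [ɖ] before /ʈ/; /ɣ/ → [g] before /k/; /z/ → [d] before /ɖ/. In each pair only manner changes, matching the following consonant, while place and voice stay constant.
/ʁ/ is a voiced uvular fricative. The following trigger /ɟ/ is a stop, so /ʁ/ must become a stop as well.
A voiced uvular stop is [ɢ], so the surface segment is [ɢ].

[daɢɟʊ]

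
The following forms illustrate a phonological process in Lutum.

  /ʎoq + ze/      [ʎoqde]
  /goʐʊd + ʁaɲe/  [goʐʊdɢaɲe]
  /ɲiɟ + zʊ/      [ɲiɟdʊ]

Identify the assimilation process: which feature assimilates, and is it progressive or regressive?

progressive manner assimilation

Underlying /z/ is realised as [d] next to /q/; /q/ itself does not change.
The change fricative → stop matches the manner of the preceding /q/, identifying this as manner assimilation.
Place and voice are unchanged, so the assimilation is partial, not total.
The other alternating forms pattern the same way: /ʁ/ → [ɢ] after /d/ (fricative → stop, matching a stop); /z/ → [d] after /ɟ/ (fricative → stop, matching a stop) — only manner changes, and always toward the preceding segment.
The trigger is the preceding segment, so the direction is progressive (perseverative).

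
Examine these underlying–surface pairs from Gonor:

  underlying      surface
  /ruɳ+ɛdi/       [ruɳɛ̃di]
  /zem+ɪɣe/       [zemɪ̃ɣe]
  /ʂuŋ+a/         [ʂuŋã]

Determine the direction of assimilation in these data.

progressive

The vowel /ɛ/ surfaces as nasalised [ɛ̃] next to the preceding nasal /ɳ/ — it has acquired the [+nasal] feature of its neighbour.
The other forms show the same pattern: /ɪ/ → [ɪ̃] after /m/; /a/ → [ã] after /ŋ/ — each time a vowel is nasalised next to a preceding nasal.
Because the conditioning nasal is to the left of the vowel that changes, the process is progressive (perseverative).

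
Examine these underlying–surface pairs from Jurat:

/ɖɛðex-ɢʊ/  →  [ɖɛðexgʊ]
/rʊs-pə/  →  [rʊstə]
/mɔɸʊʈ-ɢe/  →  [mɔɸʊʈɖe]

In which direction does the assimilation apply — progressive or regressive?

progressive

Underlying /ɢ/ is realised as [g] next to /x/; /x/ itself does not change.
/ɢ/ is uvular while /x/ is velar; the output [g] is velar, matching the trigger — so the feature that spreads is place.
The same holds elsewhere in the data: /p/ → [t] after /s/ (bilabial → alveolar, matching alveolar); /ɢ/ → [ɖ] after /ʈ/ (uvular → retroflex, matching retroflex) — only place changes, and always toward the preceding segment.
Since the segment that changes follows the conditioning segment, the assimilation is progressive.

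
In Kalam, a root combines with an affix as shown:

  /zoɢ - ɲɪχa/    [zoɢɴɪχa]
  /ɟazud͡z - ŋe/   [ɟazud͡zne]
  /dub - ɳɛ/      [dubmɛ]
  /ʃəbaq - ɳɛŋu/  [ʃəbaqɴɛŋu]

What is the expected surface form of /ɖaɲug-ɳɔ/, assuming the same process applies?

The data show progressive place assimilation: /ɲ/ → [ɴ] after /ɢ/; /ŋ/ → [n] after /d͡z/; /ɳ/ → [m] after /b/; /ɳ/ → [ɴ] after /q/. In each pair only place changes, matching the preceding consonant, while manner and voice stay constant.
/ɳ/ is a voiced retroflex nasal. The preceding trigger /g/ is velar, so /ɳ/ must become velar as well.
Changing only its place to velar gives [ŋ] — the voiced velar nasal.

[ɖaɲugŋɔ]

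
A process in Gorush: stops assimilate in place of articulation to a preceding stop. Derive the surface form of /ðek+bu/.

[ðekgu]

The rule targets /b/ (voiced bilabial stop), which sits after the trigger /k/ (velar).
Changing only its place to velar gives [g] — the voiced velar stop.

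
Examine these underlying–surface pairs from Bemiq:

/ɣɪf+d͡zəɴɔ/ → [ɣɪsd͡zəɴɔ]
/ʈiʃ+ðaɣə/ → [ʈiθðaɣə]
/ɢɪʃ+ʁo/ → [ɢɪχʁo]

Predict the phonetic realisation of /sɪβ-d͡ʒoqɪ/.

[sɪʒd͡ʒoqɪ]

The data show regressive place assimilation: /f/ → [s] before /d͡z/; /ʃ/ → [θ] before /ð/; /ʃ/ → [χ] before /ʁ/. In each pair only place changes, matching the following consonant, while manner and voice stay constant.
/β/ is a voiced bilabial fricative. The following trigger /d͡ʒ/ is postalveolar, so /β/ must become postalveolar as well.
A voiced postalveolar fricative is [ʒ], so the surface segment is [ʒ].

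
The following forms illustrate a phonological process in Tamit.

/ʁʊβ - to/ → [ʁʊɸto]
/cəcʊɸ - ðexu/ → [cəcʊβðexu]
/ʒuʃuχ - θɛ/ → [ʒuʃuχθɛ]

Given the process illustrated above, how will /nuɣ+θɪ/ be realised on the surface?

[nuxθɪ]

The data show regressive voicing assimilation: /β/ → [ɸ] before /t/; /ɸ/ → [β] before /ð/. In each pair only voicing changes, matching the following consonant, while place and manner stay constant.
Nothing changes in [ʒuʃuχθɛ]: there the adjacent consonants already agree in voicing (/χ/ and /θ/ are both voiceless), so this form is consistent with the same rule.
/ɣ/ is a voiced velar fricative. The following trigger /θ/ is voiceless, so /ɣ/ must become voiceless as well.
The voiceless velar fricative is [x], so /ɣ/ → [x].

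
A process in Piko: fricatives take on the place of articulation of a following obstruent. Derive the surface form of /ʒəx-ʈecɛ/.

The rule targets /x/ (voiceless velar fricative), which sits before the trigger /ʈ/ (retroflex).
Changing only its place to retroflex gives [ʂ] — the voiceless retroflex fricative.

[ʒəʂʈecɛ]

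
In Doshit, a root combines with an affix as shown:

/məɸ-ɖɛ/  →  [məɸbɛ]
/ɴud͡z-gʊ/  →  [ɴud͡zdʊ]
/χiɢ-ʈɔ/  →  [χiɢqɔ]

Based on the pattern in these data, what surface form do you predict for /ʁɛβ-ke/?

The data show progressive place assimilation: /ɖ/ → [b] after /ɸ/; /g/ → [d] after /d͡z/; /ʈ/ → [q] after /ɢ/. In each pair only place changes, matching the preceding consonant, while manner and voice stay constant.
The rule targets /k/ (voiceless velar stop), which sits after the trigger /β/ (bilabial).
The voiceless bilabial stop is [p], so /k/ → [p].

[ʁɛβpe]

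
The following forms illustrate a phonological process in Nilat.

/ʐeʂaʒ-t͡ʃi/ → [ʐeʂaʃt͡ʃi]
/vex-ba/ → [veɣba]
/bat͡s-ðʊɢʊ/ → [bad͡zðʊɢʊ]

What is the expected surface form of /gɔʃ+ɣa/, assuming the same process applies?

The data show regressive voicing assimilation: /ʒ/ → [ʃ] before /t͡ʃ/; /x/ → [ɣ] before /b/; /t͡s/ → [d͡z] before /ð/. In each pair only voicing changes, matching the following consonant, while place and manner stay constant.
The rule targets /ʃ/ (voiceless postalveolar fricative), which sits before the trigger /ɣ/ (voiced).
Changing only its voicing to voiced gives [ʒ] — the voiced postalveolar fricative.

[gɔʒɣa]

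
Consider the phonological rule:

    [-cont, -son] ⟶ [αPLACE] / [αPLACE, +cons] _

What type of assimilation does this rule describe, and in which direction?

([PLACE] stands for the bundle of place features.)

The rule copies the place features (abbreviated [PLACE]) from the environment onto the target, so the assimilating feature is place.
Since the environment is written before the underscore, the trigger precedes the target; the direction is progressive.

progressive place assimilation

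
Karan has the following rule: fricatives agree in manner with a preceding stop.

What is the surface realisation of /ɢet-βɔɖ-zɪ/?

[ɢetbɔɖdɪ]

The rule targets /β/ (voiced bilabial fricative), which sits after the trigger /t/ (stop).
Changing only its manner to stop gives [b] — the voiced bilabial stop.
The same rule applies at the second boundary: /z/ → [d] next to /ɖ/.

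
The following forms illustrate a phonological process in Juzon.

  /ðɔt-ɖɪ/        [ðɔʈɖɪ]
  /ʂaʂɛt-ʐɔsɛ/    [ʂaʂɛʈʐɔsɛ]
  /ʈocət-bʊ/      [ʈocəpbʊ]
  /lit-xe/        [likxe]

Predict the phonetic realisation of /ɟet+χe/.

The data show regressive place assimilation: /t/ → [ʈ] before /ɖ/; /t/ → [ʈ] before /ʐ/; /t/ → [p] before /b/; /t/ → [k] before /x/. In each pair only place changes, matching the following consonant, while manner and voice stay constant.
The rule targets /t/ (voiceless alveolar stop), which sits before the trigger /χ/ (uvular).
Changing only its place to uvular gives [q] — the voiceless uvular stop.

[ɟeqχe]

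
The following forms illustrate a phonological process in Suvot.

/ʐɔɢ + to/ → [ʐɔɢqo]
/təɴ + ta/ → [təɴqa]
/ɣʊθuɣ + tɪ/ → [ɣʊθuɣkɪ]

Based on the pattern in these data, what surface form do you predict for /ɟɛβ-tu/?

[ɟɛβpu]

The data show progressive place assimilation: /t/ → [q] after /ɢ/; /t/ → [q] after /ɴ/; /t/ → [k] after /ɣ/. In each pair only place changes, matching the preceding consonant, while manner and voice stay constant.
/t/ is a voiceless alveolar stop. The preceding trigger /β/ is bilabial, so /t/ must become bilabial as well.
Changing only its place to bilabial gives [p] — the voiceless bilabial stop.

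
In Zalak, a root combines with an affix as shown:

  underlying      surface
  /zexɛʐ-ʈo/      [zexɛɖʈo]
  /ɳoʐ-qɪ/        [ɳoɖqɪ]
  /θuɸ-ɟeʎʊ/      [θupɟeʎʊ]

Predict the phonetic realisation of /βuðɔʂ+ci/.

The data show regressive manner assimilation: /ʐ/ → [ɖ] before /ʈ/; /ʐ/ → [ɖ] before /q/; /ɸ/ → [p] before /ɟ/. In each pair only manner changes, matching the following consonant, while place and voice stay constant.
The rule targets /ʂ/ (voiceless retroflex fricative), which sits before the trigger /c/ (stop).
The voiceless retroflex stop is [ʈ], so /ʂ/ → [ʈ].

[βuðɔʈci]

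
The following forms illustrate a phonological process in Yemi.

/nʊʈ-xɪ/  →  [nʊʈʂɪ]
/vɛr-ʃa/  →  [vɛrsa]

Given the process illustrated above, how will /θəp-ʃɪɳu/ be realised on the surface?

The data show progressive place assimilation: /x/ → [ʂ] after /ʈ/; /ʃ/ → [s] after /r/. In each pair only place changes, matching the preceding consonant, while manner and voice stay constant.
/ʃ/ is a voiceless postalveolar fricative. The preceding trigger /p/ is bilabial, so /ʃ/ must become bilabial as well.
The voiceless bilabial fricative is [ɸ], so /ʃ/ → [ɸ].

[θəpɸɪɳu]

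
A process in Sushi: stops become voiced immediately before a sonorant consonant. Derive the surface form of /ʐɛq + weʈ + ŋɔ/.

/q/ is a voiceless uvular stop. The following trigger /w/ is voiced, so /q/ must become voiced as well.
A voiced uvular stop is [ɢ], so the surface segment is [ɢ].
At the second juncture, /ʈ/ likewise becomes [ɖ] adjacent to /ŋ/.

[ʐɛɢweɖŋɔ]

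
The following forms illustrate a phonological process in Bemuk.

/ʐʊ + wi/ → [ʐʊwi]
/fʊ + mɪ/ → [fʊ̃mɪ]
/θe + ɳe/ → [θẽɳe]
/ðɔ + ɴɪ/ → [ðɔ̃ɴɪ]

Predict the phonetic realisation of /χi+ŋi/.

The data show regressive nasality assimilation (vowel nasalisation): /ʊ/ → [ʊ̃] before /m/; /e/ → [ẽ] before /ɳ/; /ɔ/ → [ɔ̃] before /ɴ/ — a vowel is nasalised by an immediately following nasal consonant.
No change occurs in [ʐʊwi] because the vowel at the boundary is adjacent to an oral consonant, not a nasal (/ʊ/ next to /w/).
The vowel /i/ is adjacent to the following nasal /ŋ/, so it acquires [+nasal] and surfaces as [ĩ].

[χĩŋi]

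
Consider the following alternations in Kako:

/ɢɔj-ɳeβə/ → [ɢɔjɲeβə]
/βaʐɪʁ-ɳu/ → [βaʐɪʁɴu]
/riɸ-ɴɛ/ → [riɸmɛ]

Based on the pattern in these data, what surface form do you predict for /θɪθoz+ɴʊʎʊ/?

The data show progressive place assimilation: /ɳ/ → [ɲ] after /j/; /ɳ/ → [ɴ] after /ʁ/; /ɴ/ → [m] after /ɸ/. In each pair only place changes, matching the preceding consonant, while manner and voice stay constant.
The rule targets /ɴ/ (voiced uvular nasal), which sits after the trigger /z/ (alveolar).
The voiced alveolar nasal is [n], so /ɴ/ → [n].

[θɪθoznʊʎʊ]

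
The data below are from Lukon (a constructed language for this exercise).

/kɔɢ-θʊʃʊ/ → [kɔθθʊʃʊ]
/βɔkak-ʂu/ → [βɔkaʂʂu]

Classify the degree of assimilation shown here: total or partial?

total assimilation

Underlying /ɢ/ is realised as [θ] next to /θ/; /θ/ itself does not change.
The output [θ] is identical to the trigger /θ/ — every feature (place, manner, voicing) has been copied — so this is total assimilation.
The other form behaves the same way: /k/ → [ʂ] before /ʂ/ — in each case the output is a copy of the following consonant.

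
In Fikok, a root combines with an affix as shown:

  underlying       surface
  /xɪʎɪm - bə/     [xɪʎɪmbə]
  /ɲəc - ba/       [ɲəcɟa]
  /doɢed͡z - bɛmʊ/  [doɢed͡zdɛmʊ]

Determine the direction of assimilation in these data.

progressive

Underlying /b/ is realised as [ɟ] next to /c/; /c/ itself does not change.
/b/ is bilabial while /c/ is palatal; the output [ɟ] is palatal, matching the trigger — so the feature that spreads is place.
The other alternating form patterns the same way: /b/ → [d] after /d͡z/ (bilabial → alveolar, matching alveolar) — only place changes, and always toward the preceding segment.
Nothing changes in [xɪʎɪmbə]: there the adjacent consonants already agree in place (/b/ and /m/ are both bilabial), so this form is consistent with the same rule.
The trigger is the preceding segment, so the direction is progressive (perseverative).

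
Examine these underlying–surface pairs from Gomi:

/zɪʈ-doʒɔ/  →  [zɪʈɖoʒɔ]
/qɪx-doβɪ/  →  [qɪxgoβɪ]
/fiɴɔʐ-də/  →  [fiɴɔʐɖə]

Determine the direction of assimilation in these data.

The segment that alternates is /d/, which surfaces as [ɖ] when adjacent to /ʈ/.
The change alveolar → retroflex matches the place of the preceding /ʈ/, identifying this as place assimilation.
The same holds elsewhere in the data: /d/ → [g] after /x/ (alveolar → velar, matching velar); /d/ → [ɖ] after /ʐ/ (alveolar → retroflex, matching retroflex) — only place changes, and always toward the preceding segment.
The trigger is the preceding segment, so the direction is progressive (perseverative).

progressive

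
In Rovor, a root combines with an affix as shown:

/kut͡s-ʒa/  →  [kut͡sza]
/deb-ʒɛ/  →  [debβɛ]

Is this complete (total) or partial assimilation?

partial assimilation

Comparing underlying and surface forms, /ʒ/ → [z] is the alternation; the neighbouring /t͡s/ is constant.
The change postalveolar → alveolar matches the place of the preceding /t͡s/, identifying this as place assimilation.
Manner and voice are unchanged, so the assimilation is partial, not total.
The other alternating form patterns the same way: /ʒ/ → [β] after /b/ (postalveolar → bilabial, matching bilabial) — only place changes, and always toward the preceding segment.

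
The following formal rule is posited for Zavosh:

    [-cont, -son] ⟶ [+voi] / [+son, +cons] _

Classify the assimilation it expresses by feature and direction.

The target ([-cont, -son], stops) acquires [+voi] next to a sonorant consonant ([+son, +cons]) — it takes on the voicing of its neighbour, so the feature that spreads is voicing.
Since the environment is written before the underscore, the trigger precedes the target; the direction is progressive.

progressive voicing assimilation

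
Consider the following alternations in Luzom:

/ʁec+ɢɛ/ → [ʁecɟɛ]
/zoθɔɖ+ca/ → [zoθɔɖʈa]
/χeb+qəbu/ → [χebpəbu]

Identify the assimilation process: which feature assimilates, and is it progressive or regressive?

progressive place assimilation

The segment that alternates is /ɢ/, which surfaces as [ɟ] when adjacent to /c/.
/ɢ/ is uvular while /c/ is palatal; the output [ɟ] is palatal, matching the trigger — so the feature that spreads is place.
Manner and voice are unchanged, so the assimilation is partial, not total.
The other alternating forms pattern the same way: /c/ → [ʈ] after /ɖ/ (palatal → retroflex, matching retroflex); /q/ → [p] after /b/ (uvular → bilabial, matching bilabial) — only place changes, and always toward the preceding segment.
Since the segment that changes follows the conditioning segment, the assimilation is progressive.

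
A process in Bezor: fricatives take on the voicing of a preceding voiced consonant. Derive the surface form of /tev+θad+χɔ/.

[tevðadʁɔ]

/θ/ is a voiceless dental fricative. The preceding trigger /v/ is voiced, so /θ/ must become voiced as well.
Changing only its voicing to voiced gives [ð] — the voiced dental fricative.
At the second juncture, /χ/ likewise becomes [ʁ] adjacent to /d/.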